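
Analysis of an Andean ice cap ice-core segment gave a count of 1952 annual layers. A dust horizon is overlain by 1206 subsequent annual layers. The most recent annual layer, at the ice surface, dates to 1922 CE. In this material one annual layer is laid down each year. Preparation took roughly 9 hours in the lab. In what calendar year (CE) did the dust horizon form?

716 CE

1206 annual layers formed after the dust horizon.
1922 − 1206 = 716 CE.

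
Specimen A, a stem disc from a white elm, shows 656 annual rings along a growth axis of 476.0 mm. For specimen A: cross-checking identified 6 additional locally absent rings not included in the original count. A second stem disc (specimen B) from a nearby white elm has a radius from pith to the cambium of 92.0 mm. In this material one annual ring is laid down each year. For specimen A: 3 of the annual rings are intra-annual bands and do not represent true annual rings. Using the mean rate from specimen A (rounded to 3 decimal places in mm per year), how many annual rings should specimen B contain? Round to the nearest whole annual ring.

127 annual rings

Specimen A: adjusted count: 656 − 3 + 6 = 659 annual rings.
A: 476.0 mm over 659 years gives 476.0 / 659 ≈ 0.722 mm/yr.
For B, 92.0 / 0.722 = 127.42 years ≈ 127 annual rings.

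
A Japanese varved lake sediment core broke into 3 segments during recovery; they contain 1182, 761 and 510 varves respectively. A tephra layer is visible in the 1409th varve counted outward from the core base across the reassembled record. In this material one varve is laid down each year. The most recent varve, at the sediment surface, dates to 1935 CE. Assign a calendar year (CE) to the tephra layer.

891 CE

Total varves = 1182 + 761 + 510 = 2453.
2453 − 1409 = 1044 varves lie beyond the tephra layer toward the sediment surface.
1935 − 1044 = 891 CE.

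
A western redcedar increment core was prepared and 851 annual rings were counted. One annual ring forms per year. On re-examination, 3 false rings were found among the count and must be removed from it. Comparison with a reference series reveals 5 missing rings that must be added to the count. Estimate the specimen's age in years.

853 yr

Adjusted count: 851 − 3 + 5 = 853 annual rings.
One annual ring per year makes the duration 853 years.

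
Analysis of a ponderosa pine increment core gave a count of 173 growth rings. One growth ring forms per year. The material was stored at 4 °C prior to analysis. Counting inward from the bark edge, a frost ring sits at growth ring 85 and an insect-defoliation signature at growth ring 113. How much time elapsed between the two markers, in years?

The two markers are separated by 113 − 85 = 28 growth rings.
That is 28 years at one growth ring per year.

28 yr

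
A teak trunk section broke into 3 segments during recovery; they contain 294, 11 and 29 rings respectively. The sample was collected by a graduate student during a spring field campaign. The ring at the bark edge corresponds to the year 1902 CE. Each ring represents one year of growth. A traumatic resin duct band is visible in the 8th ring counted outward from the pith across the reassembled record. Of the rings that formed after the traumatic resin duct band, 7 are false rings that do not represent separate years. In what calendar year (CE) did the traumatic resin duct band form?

Total rings = 294 + 11 + 29 = 334.
Between ring 8 and the bark edge there are 334 − 8 = 326 rings.
326 − 7 false = 319 true rings after the traumatic resin duct band.
1902 − 319 = 1583 CE.

1583 CE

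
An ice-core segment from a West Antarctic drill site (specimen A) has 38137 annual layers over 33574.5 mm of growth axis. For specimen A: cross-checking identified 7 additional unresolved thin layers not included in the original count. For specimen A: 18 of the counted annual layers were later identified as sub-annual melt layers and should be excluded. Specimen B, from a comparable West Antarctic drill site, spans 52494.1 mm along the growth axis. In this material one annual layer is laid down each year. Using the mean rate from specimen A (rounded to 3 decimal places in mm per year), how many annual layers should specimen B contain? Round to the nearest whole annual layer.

Specimen A: after corrections the count is 38137 − 18 + 7 = 38126 annual layers.
A: Mean rate = 33574.5 mm / 38126 years ≈ 0.881 mm/year.
For B, 52494.1 / 0.881 = 59584.68 years ≈ 59585 annual layers.

59585 annual layers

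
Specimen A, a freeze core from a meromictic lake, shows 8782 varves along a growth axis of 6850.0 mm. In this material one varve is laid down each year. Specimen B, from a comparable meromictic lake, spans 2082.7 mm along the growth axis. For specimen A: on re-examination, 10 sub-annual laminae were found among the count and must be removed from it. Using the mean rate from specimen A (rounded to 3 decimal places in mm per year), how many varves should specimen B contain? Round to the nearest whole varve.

Specimen A: adjusted count: 8782 − 10 = 8772 varves.
A: 6850.0 mm over 8772 years gives 6850.0 / 8772 ≈ 0.781 mm per year.
For B, 2082.7 / 0.781 = 2666.71 years ≈ 2667 varves.

2667 varves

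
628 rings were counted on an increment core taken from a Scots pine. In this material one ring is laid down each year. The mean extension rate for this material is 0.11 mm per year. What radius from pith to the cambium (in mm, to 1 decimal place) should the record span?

69.1 mm

628 years of growth are recorded.
Length ≈ 0.11 × 628 = 69.1 mm.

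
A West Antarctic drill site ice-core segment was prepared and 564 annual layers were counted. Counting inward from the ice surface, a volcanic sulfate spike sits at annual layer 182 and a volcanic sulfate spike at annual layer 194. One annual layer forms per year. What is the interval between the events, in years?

12 yr

Separation: 194 − 182 = 12 annual layers.
That is 12 years at one annual layer per year.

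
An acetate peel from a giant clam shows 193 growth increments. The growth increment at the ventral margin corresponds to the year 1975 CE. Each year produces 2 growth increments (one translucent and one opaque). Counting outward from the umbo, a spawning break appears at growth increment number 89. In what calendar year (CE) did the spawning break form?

1923 CE

The spawning break sits at growth increment 89 from the umbo, so 193 − 89 = 104 growth increments formed after it.
104 growth increments at 2 per year is 104 / 2 = 52 years.
1975 − 52 = 1923 CE.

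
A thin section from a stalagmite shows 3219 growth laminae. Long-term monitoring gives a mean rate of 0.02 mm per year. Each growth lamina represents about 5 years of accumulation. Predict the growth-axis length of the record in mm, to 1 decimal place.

At 5 years per growth lamina, 3219 × 5 = 16095 years.
Length ≈ 0.02 × 16095 = 321.9 mm.

321.9 mm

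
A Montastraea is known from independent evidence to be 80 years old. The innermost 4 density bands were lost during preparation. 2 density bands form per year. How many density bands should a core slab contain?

156 density bands

80 years at 2 density bands per year gives 80 × 2 = 160 density bands.
Subtracting the 4 density bands not captured gives 160 − 4 = 156 density bands in the record.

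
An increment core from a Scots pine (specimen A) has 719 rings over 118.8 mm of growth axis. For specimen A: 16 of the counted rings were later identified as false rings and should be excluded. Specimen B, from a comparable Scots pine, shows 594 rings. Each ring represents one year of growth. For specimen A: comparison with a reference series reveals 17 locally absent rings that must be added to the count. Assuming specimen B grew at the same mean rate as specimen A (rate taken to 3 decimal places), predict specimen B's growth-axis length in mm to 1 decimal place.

98.0 mm

Specimen A: after corrections the count is 719 − 16 + 17 = 720 rings.
A: Mean rate = 118.8 mm / 720 years ≈ 0.165 mm/year.
For B, 0.165 mm/year × 594 years = 98.0 mm.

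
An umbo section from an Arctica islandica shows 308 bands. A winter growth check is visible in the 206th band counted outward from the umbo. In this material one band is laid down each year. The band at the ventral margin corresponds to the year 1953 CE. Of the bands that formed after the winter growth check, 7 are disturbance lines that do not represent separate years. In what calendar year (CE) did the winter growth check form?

1858 CE

The winter growth check sits at band 206 from the umbo, so 308 − 206 = 102 bands formed after it.
102 − 7 false = 95 true bands after the winter growth check.
1953 − 95 = 1858 CE.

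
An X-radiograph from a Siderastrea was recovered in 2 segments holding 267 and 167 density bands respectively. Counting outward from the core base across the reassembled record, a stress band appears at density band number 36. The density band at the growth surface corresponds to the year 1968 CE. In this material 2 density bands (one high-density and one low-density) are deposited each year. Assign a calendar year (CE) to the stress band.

Total density bands = 267 + 167 = 434.
The stress band sits at density band 36 from the core base, so 434 − 36 = 398 density bands formed after it.
398 density bands at 2 per year is 398 / 2 = 199 years.
Counting back 199 years from 1968 CE places the stress band in 1968 − 199 = 1769 CE.

1769 CE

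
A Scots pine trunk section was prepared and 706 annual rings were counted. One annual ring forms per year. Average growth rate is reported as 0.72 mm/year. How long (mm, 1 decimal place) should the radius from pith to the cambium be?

508.3 mm

The record spans 706 years at 0.72 mm per year.
Length ≈ 0.72 × 706 = 508.3 mm.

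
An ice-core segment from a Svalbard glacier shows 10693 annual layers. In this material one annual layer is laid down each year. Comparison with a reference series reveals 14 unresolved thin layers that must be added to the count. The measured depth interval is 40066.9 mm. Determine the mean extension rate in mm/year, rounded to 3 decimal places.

Adjusted count: 10693 + 14 = 10707 annual layers.
Extension rate ≈ 40066.9 / 10707 = 3.742 mm/year.

3.742 mm/year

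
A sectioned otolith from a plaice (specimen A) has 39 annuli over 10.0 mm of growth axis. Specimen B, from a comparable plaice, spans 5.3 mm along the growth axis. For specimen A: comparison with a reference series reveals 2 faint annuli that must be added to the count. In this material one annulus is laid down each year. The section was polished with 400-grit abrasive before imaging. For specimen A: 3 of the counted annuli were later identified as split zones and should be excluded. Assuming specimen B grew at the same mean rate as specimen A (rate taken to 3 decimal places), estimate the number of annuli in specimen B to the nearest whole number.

Specimen A: true annulus count = 39 − 3 + 2 = 38.
A: Extension rate ≈ 10.0 / 38 = 0.263 mm/yr.
For B, 5.3 / 0.263 = 20.15 years ≈ 20 annuli.

20 annuli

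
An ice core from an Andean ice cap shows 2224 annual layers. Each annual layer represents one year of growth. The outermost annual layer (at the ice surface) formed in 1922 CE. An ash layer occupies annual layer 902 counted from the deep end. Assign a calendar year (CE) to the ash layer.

600 CE

2224 − 902 = 1322 annual layers lie beyond the ash layer toward the ice surface.
Counting back 1322 years from 1922 CE places the ash layer in 1922 − 1322 = 600 CE.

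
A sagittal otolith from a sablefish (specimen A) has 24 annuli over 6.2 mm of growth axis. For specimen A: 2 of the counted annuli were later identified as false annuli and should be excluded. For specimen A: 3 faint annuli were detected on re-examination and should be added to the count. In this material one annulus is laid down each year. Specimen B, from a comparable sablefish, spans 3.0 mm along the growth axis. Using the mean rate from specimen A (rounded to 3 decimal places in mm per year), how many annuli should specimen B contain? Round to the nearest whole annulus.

Specimen A: true annulus count = 24 − 2 + 3 = 25.
A: Extension rate ≈ 6.2 / 25 = 0.248 mm/yr.
B spans 3.0 / 0.248 = 12.10 years ≈ 12 annuli.

12 annuli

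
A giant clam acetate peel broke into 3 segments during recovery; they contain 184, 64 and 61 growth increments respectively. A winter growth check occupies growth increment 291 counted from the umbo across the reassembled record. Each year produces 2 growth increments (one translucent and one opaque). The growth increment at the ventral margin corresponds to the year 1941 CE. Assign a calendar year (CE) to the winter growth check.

1932 CE

Total growth increments = 184 + 64 + 61 = 309.
309 − 291 = 18 growth increments lie beyond the winter growth check toward the ventral margin.
18 growth increments at 2 per year is 18 / 2 = 9 years.
1941 − 9 = 1932 CE.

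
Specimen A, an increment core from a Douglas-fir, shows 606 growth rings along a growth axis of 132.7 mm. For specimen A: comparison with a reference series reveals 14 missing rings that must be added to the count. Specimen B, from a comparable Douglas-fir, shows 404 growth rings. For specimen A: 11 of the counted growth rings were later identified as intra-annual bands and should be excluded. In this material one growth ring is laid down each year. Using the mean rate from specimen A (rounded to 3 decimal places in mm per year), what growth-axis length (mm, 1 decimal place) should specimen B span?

Specimen A: after corrections the count is 606 − 11 + 14 = 609 growth rings.
A: 132.7 mm over 609 years gives 132.7 / 609 ≈ 0.218 mm/year.
Length of B = 0.218 × 404 = 88.1 mm.

88.1 mm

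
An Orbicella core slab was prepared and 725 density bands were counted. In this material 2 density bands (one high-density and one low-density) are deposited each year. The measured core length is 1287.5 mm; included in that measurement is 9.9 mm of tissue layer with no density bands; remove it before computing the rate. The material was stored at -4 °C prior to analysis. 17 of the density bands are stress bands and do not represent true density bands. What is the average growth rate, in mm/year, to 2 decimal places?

3.61 mm/year

After corrections the count is 725 − 17 = 708 density bands.
708 density bands at 2 per year is 708 / 2 = 354 years.
Net length = 1287.5 − 9.9 = 1277.6 mm.
Mean rate = 1277.6 mm / 354 years ≈ 3.61 mm/year.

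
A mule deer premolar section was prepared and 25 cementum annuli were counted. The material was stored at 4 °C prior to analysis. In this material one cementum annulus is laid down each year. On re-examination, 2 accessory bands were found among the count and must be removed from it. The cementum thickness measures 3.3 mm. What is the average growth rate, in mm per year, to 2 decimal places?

0.14 mm per year

After corrections the count is 25 − 2 = 23 cementum annuli.
3.3 mm over 23 years gives 3.3 / 23 ≈ 0.14 mm per year.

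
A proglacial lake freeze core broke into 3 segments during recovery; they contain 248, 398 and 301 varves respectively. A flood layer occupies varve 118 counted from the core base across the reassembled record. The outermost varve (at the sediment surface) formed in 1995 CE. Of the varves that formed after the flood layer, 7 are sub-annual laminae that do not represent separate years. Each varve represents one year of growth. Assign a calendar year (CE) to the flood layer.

Total varves = 248 + 398 + 301 = 947.
The flood layer sits at varve 118 from the core base, so 947 − 118 = 829 varves formed after it.
Excluding 7 false varves: 829 − 7 = 822.
The varve at the sediment surface is 1995 CE, so the flood layer dates to 1995 − 822 = 1173 CE.

1173 CE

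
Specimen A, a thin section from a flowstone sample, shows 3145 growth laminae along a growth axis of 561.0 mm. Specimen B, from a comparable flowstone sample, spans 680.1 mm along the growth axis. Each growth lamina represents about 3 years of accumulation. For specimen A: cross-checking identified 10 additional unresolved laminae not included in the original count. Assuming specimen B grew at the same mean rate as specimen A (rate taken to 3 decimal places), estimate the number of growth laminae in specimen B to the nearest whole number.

Specimen A: correcting the raw count gives 3145 + 10 = 3155 true growth laminae.
Specimen A: at 3 years per growth lamina, 3155 × 3 = 9465 years.
A: Extension rate ≈ 561.0 / 9465 = 0.059 mm/yr.
For B, 680.1 / 0.059 = 11527.12 years; at 3 years per growth lamina that is 11527.12 / 3 ≈ 3842 growth laminae.

3842 growth laminae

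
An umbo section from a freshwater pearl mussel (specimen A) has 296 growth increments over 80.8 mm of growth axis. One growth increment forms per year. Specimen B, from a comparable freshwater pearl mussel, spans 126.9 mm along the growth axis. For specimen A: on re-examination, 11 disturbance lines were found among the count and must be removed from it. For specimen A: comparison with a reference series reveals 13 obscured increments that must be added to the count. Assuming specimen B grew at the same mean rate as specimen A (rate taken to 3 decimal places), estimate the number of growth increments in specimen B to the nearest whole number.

Specimen A: correcting the raw count gives 296 − 11 + 13 = 298 true growth increments.
A: Mean rate = 80.8 mm / 298 years ≈ 0.271 mm/year.
Specimen B: 126.9 mm / 0.271 mm per year = 468.27 years ≈ 468 growth increments.

468 growth increments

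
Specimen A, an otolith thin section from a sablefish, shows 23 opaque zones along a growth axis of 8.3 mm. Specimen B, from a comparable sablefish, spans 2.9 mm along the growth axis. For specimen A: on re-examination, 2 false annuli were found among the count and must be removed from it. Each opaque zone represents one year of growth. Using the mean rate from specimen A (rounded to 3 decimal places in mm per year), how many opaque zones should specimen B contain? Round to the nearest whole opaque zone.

Specimen A: adjusted count: 23 − 2 = 21 opaque zones.
A: 8.3 mm over 21 years gives 8.3 / 21 ≈ 0.395 mm/year.
Specimen B: 2.9 mm / 0.395 mm per year = 7.34 years ≈ 7 opaque zones.

7 opaque zones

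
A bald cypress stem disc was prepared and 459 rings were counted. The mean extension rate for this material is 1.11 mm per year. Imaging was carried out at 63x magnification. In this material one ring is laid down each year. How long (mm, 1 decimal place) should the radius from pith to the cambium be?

509.5 mm

459 years of growth are recorded.
Predicted length = 1.11 mm/year × 459 years = 509.5 mm.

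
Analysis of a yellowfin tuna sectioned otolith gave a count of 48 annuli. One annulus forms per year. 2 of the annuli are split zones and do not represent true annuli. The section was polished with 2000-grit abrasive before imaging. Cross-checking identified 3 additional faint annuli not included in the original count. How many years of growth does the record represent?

After corrections the count is 48 − 2 + 3 = 49 annuli.
One annulus per year makes the duration 49 years.

49 yr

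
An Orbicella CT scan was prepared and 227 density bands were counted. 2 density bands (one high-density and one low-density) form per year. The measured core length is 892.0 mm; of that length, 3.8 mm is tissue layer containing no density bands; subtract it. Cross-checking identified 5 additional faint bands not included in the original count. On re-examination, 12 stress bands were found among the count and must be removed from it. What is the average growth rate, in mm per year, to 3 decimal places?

8.075 mm per year

Correcting the raw count gives 227 − 12 + 5 = 220 true density bands.
220 density bands at 2 per year is 220 / 2 = 110 years.
The growth record spans 892.0 − 3.8 = 888.2 mm.
Mean rate = 888.2 mm / 110 years ≈ 8.075 mm per year.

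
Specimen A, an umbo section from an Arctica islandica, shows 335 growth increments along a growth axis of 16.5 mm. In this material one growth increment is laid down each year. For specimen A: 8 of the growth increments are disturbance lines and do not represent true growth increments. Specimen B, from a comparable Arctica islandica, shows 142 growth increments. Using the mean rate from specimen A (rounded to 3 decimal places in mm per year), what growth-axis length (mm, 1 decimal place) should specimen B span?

Specimen A: adjusted count: 335 − 8 = 327 growth increments.
A: Extension rate ≈ 16.5 / 327 = 0.050 mm/year.
Length of B = 0.050 × 142 = 7.1 mm.

7.1 mm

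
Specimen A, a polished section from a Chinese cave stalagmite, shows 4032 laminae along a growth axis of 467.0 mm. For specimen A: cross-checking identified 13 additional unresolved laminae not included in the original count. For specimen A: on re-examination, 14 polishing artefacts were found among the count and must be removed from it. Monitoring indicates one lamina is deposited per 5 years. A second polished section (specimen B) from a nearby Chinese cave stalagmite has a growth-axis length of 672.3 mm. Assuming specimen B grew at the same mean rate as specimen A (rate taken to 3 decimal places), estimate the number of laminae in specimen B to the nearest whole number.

Specimen A: after corrections the count is 4032 − 14 + 13 = 4031 laminae.
Specimen A: at 5 years per lamina, 4031 × 5 = 20155 years.
A: Mean rate = 467.0 mm / 20155 years ≈ 0.023 mm per year.
Specimen B: 672.3 mm / 0.023 mm per year = 29230.43 years; at 5 years per lamina that is 29230.43 / 5 ≈ 5846 laminae.

5846 laminae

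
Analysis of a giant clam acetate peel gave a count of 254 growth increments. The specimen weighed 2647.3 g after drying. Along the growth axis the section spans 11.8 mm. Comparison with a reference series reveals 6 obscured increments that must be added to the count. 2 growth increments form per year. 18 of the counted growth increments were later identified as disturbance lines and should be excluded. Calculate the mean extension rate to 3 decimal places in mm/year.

0.098 mm/year

Adjusted count: 254 − 18 + 6 = 242 growth increments.
Dividing by 2 growth increments per year: 242 / 2 = 121 years.
Mean rate = 11.8 mm / 121 years ≈ 0.098 mm/year.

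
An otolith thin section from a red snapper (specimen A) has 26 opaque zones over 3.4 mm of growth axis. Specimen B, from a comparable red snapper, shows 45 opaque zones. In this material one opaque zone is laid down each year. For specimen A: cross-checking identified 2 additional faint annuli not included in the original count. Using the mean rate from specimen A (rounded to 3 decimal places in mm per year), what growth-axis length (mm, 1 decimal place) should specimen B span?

5.4 mm

Specimen A: true opaque zone count = 26 + 2 = 28.
A: Extension rate ≈ 3.4 / 28 = 0.121 mm per year.
For B, 0.121 mm/year × 45 years = 5.4 mm.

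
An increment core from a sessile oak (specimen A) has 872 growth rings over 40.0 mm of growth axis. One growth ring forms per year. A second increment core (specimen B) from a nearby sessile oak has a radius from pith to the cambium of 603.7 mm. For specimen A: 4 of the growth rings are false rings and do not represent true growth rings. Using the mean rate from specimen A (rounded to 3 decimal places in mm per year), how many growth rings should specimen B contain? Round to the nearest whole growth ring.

13124 growth rings

Specimen A: correcting the raw count gives 872 − 4 = 868 true growth rings.
A: Mean rate = 40.0 mm / 868 years ≈ 0.046 mm/yr.
B spans 603.7 / 0.046 = 13123.91 years ≈ 13124 growth rings.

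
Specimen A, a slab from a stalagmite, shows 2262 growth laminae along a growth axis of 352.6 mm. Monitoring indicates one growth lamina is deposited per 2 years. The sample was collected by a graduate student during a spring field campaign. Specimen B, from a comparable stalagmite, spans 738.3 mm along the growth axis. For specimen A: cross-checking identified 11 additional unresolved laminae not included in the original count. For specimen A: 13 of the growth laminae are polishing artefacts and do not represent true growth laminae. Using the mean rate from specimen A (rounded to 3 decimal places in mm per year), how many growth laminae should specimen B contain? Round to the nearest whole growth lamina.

4733 growth laminae

Specimen A: true growth lamina count = 2262 − 13 + 11 = 2260.
Specimen A: multiplying by 2 years per growth lamina: 2260 × 2 = 4520 years.
A: 352.6 mm over 4520 years gives 352.6 / 4520 ≈ 0.078 mm/year.
B spans 738.3 / 0.078 = 9465.38 years; at 2 years per growth lamina that is 9465.38 / 2 ≈ 4733 growth laminae.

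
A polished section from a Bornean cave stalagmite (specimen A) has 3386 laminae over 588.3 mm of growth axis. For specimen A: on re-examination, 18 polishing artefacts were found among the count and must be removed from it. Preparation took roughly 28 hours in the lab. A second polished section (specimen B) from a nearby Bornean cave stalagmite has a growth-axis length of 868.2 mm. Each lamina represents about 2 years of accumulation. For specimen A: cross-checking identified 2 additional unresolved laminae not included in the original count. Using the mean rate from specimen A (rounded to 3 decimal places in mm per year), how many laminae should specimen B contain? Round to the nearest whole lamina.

4990 laminae

Specimen A: correcting the raw count gives 3386 − 18 + 2 = 3370 true laminae.
Specimen A: multiplying by 2 years per lamina: 3370 × 2 = 6740 years.
A: 588.3 mm over 6740 years gives 588.3 / 6740 ≈ 0.087 mm per year.
Specimen B: 868.2 mm / 0.087 mm per year = 9979.31 years; at 2 years per lamina that is 9979.31 / 2 ≈ 4990 laminae.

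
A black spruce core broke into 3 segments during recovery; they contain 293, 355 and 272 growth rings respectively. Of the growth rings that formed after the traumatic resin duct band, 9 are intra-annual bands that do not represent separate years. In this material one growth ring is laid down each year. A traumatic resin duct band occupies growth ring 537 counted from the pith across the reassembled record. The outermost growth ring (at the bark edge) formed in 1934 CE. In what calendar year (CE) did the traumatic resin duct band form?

1560 CE

Total growth rings = 293 + 355 + 272 = 920.
920 − 537 = 383 growth rings lie beyond the traumatic resin duct band toward the bark edge.
Excluding 9 false growth rings: 383 − 9 = 374.
1934 − 374 = 1560 CE.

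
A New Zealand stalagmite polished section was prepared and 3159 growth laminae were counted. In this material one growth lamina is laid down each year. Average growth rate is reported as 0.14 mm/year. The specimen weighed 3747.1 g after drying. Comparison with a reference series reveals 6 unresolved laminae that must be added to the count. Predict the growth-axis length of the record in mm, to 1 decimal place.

Correcting the raw count gives 3159 + 6 = 3165 true growth laminae.
3165 years at 0.14 mm/year gives 0.14 × 3165 = 443.1 mm.

443.1 mm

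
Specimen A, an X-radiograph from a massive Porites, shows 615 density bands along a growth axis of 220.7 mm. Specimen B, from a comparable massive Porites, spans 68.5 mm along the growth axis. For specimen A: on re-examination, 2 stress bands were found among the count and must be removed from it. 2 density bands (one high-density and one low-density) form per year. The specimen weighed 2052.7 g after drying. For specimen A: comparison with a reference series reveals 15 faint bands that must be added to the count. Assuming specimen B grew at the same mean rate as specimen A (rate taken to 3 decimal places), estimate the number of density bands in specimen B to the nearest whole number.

Specimen A: correcting the raw count gives 615 − 2 + 15 = 628 true density bands.
Specimen A: with 2 density bands per year, 628 / 2 = 314 years.
A: Extension rate ≈ 220.7 / 314 = 0.703 mm/year.
Specimen B: 68.5 mm / 0.703 mm per year = 97.44 years; at 2 density bands per year that is 97.44 × 2 ≈ 195 density bands.

195 density bands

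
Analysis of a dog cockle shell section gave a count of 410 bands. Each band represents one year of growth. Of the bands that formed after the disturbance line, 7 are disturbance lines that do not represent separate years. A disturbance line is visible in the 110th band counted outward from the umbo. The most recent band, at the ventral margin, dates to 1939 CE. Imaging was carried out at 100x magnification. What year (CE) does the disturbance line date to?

1646 CE

Between band 110 and the ventral margin there are 410 − 110 = 300 bands.
Excluding 7 false bands: 300 − 7 = 293.
Counting back 293 years from 1939 CE places the disturbance line in 1939 − 293 = 1646 CE.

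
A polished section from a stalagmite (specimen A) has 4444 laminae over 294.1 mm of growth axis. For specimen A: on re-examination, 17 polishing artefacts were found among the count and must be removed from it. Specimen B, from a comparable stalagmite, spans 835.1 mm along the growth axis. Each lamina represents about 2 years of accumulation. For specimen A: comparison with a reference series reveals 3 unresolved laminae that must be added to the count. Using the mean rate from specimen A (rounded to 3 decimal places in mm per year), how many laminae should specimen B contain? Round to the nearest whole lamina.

12653 laminae

Specimen A: after corrections the count is 4444 − 17 + 3 = 4430 laminae.
Specimen A: at 2 years per lamina, 4430 × 2 = 8860 years.
A: 294.1 mm over 8860 years gives 294.1 / 8860 ≈ 0.033 mm per year.
Specimen B: 835.1 mm / 0.033 mm per year = 25306.06 years; at 2 years per lamina that is 25306.06 / 2 ≈ 12653 laminae.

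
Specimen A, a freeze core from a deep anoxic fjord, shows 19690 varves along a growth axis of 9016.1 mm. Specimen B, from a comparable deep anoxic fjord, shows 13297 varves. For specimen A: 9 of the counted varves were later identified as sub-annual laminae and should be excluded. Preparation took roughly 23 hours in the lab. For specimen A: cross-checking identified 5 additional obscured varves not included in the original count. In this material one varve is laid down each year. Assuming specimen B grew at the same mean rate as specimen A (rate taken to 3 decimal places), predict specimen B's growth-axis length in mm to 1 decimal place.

6090.0 mm

Specimen A: true varve count = 19690 − 9 + 5 = 19686.
A: Mean rate = 9016.1 mm / 19686 years ≈ 0.458 mm/year.
For B, 0.458 mm/year × 13297 years = 6090.0 mm.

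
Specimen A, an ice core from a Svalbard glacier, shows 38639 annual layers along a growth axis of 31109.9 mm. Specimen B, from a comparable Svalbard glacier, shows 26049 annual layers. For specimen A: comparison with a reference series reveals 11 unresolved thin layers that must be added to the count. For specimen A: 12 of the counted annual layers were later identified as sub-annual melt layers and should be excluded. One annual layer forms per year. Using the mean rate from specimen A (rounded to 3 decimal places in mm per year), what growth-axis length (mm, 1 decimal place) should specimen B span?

Specimen A: adjusted count: 38639 − 12 + 11 = 38638 annual layers.
A: Mean rate = 31109.9 mm / 38638 years ≈ 0.805 mm per year.
Length of B = 0.805 × 26049 = 20969.4 mm.

20969.4 mm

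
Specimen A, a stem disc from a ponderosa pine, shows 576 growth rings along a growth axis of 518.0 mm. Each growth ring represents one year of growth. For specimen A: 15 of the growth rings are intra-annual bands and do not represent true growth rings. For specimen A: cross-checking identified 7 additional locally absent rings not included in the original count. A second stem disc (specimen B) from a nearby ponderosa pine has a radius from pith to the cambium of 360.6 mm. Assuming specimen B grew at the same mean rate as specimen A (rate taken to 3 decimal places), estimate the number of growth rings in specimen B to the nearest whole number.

395 growth rings

Specimen A: true growth ring count = 576 − 15 + 7 = 568.
A: Mean rate = 518.0 mm / 568 years ≈ 0.912 mm/year.
For B, 360.6 / 0.912 = 395.39 years ≈ 395 growth rings.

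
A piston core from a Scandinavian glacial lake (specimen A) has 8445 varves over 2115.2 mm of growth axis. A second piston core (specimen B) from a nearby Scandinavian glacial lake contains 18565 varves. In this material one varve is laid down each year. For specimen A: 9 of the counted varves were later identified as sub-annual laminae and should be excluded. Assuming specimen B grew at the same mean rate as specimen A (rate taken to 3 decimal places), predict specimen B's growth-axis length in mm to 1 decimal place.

Specimen A: adjusted count: 8445 − 9 = 8436 varves.
A: 2115.2 mm over 8436 years gives 2115.2 / 8436 ≈ 0.251 mm per year.
B's length ≈ 0.251 × 18565 = 4659.8 mm.

4659.8 mm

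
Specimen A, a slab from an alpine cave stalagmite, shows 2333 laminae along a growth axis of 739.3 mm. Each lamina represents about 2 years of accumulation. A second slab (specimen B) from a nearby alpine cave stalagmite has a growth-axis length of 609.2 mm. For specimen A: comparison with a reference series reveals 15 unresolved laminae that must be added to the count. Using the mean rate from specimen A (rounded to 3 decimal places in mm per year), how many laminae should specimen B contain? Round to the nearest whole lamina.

Specimen A: after corrections the count is 2333 + 15 = 2348 laminae.
Specimen A: at 2 years per lamina, 2348 × 2 = 4696 years.
A: Mean rate = 739.3 mm / 4696 years ≈ 0.157 mm/year.
Specimen B: 609.2 mm / 0.157 mm per year = 3880.25 years; at 2 years per lamina that is 3880.25 / 2 ≈ 1940 laminae.

1940 laminae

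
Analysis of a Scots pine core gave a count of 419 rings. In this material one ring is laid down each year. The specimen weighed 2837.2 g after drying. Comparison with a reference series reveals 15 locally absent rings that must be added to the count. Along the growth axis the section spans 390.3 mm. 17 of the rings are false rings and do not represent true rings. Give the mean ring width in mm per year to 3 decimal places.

0.936 mm per year

True ring count = 419 − 17 + 15 = 417.
390.3 mm over 417 years gives 390.3 / 417 ≈ 0.936 mm per year.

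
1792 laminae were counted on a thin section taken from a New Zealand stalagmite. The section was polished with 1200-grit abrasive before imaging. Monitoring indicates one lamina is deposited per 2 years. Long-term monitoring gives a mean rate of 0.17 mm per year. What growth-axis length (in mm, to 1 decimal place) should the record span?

609.3 mm

1792 laminae at 2 years each span 1792 × 2 = 3584 years.
Length ≈ 0.17 × 3584 = 609.3 mm.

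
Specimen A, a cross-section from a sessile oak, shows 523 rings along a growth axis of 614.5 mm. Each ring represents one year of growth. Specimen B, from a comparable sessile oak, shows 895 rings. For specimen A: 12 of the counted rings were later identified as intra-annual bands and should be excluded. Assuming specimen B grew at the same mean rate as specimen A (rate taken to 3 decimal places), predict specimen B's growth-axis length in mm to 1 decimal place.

1076.7 mm

Specimen A: true ring count = 523 − 12 = 511.
A: Mean rate = 614.5 mm / 511 years ≈ 1.203 mm/year.
B's length ≈ 1.203 × 895 = 1076.7 mm.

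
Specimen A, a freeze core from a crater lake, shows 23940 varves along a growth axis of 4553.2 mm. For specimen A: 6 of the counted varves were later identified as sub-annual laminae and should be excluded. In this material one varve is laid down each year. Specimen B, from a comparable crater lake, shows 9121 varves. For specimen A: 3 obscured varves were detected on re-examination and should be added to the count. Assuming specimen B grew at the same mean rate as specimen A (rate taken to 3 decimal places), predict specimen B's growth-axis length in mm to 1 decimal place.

Specimen A: after corrections the count is 23940 − 6 + 3 = 23937 varves.
A: Mean rate = 4553.2 mm / 23937 years ≈ 0.190 mm/year.
B's length ≈ 0.190 × 9121 = 1733.0 mm.

1733.0 mm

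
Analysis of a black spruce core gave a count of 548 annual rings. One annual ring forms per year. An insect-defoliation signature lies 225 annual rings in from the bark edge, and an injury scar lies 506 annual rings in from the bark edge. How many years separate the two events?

The two markers are separated by 506 − 225 = 281 annual rings.
One annual ring per year makes the interval 281 years.

281 yr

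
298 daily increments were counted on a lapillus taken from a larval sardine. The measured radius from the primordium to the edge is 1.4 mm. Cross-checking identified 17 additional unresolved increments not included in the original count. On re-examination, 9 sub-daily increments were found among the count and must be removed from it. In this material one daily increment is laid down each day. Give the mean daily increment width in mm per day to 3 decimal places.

0.005 mm per day

Adjusted count: 298 − 9 + 17 = 306 daily increments.
1.4 mm over 306 days gives 1.4 / 306 ≈ 0.005 mm per day.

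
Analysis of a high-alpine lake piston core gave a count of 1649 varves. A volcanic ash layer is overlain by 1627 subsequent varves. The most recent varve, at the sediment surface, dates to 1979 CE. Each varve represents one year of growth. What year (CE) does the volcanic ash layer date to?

352 CE

1627 varves formed after the volcanic ash layer.
1979 − 1627 = 352 CE.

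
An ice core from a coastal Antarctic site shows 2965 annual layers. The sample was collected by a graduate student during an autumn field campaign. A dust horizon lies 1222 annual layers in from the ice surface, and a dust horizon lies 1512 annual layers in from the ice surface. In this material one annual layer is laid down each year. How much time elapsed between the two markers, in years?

290 years

The two markers are separated by 1512 − 1222 = 290 annual layers.
At one annual layer per year, 290 years elapsed between them.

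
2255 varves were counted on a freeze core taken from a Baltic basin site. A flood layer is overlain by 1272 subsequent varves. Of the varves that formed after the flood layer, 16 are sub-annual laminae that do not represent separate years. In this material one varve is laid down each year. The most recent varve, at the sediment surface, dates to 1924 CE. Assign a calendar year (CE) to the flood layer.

668 CE

1272 varves formed after the flood layer.
1272 − 16 false = 1256 true varves after the flood layer.
Counting back 1256 years from 1924 CE places the flood layer in 1924 − 1256 = 668 CE.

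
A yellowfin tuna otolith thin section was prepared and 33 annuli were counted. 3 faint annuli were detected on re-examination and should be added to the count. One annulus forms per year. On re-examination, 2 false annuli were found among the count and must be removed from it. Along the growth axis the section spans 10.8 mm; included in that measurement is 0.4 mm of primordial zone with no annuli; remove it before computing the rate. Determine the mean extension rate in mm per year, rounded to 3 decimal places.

0.306 mm per year

Adjusted count: 33 − 2 + 3 = 34 annuli.
Removing the 0.4 mm offcut leaves 10.8 − 0.4 = 10.4 mm.
Mean rate = 10.4 mm / 34 years ≈ 0.306 mm per year.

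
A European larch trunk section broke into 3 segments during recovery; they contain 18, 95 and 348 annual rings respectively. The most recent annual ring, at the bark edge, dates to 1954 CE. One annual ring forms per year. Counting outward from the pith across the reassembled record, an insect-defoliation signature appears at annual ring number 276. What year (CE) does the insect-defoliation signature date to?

1769 CE

Total annual rings = 18 + 95 + 348 = 461.
461 − 276 = 185 annual rings lie beyond the insect-defoliation signature toward the bark edge.
The annual ring at the bark edge is 1954 CE, so the insect-defoliation signature dates to 1954 − 185 = 1769 CE.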